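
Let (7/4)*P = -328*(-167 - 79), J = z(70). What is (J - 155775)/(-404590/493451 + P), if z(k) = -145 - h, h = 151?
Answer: -77013391021/22751352146 ≈ -3.3850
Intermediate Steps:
z(k) = -296 (z(k) = -145 - 1*151 = -145 - 151 = -296)
J = -296
P = 322752/7 (P = 4*(-328*(-167 - 79))/7 = 4*(-328*(-246))/7 = (4/7)*80688 = 322752/7 ≈ 46107.)
(J - 155775)/(-404590/493451 + P) = (-296 - 155775)/(-404590/493451 + 322752/7) = -156071/(-404590*1/493451 + 322752/7) = -156071/(-404590/493451 + 322752/7) = -156071/22751352146/493451 = -156071*493451/22751352146 = -77013391021/22751352146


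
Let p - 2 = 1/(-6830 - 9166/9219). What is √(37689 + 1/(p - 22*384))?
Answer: 11*√3524738262429397946632073/106377263735 ≈ 194.14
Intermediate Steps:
p = 125940653/62974936 (p = 2 + 1/(-6830 - 9166/9219) = 2 + 1/(-62974936/9219) = 2 - 9219/62974936 = 125940653/62974936 ≈ 1.9999)
√(37689 + 1/(p - 22*384)) = √(37689 + 1/(125940653/62974936 - 22*384)) = √(37689 + 1/(125940653/62974936 - 1*8448)) = √(37689 + 1/(125940653/62974936 - 8448)) = √(37689 + 1/(-531886318675/62974936)) = √(37689 - 62974936/531886318675) = √(20046263401567139/531886318675) = 11*√3524738262429397946632073/106377263735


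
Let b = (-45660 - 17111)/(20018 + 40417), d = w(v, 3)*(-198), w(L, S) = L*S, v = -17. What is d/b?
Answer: -610272630/62771 ≈ -9722.2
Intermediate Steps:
d = 10098 (d = -17*3*(-198) = -51*(-198) = 10098)
b = -62771/60435 ≈ -1.0387
d/b = 10098/(-62771/60435) = 10098*(-60435/62771) = -610272630/62771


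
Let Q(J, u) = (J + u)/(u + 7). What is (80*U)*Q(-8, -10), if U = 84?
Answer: 40320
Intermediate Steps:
Q(J, u) = (J + u)/(7 + u)
(80*U)*Q(-8, -10) = (80*84)*((-8 - 10)/(7 - 10)) = 6720*(-18/(-3)) = 6720*(-⅓*(-18)) = 6720*6 = 40320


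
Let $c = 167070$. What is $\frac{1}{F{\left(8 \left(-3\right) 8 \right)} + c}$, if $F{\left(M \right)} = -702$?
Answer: $\frac{1}{166368} \approx 6.0108 \cdot 10^{-6}$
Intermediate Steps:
$\frac{1}{F{\left(8 \left(-3\right) 8 \right)} + c} = \frac{1}{-702 + 167070} = \frac{1}{166368}$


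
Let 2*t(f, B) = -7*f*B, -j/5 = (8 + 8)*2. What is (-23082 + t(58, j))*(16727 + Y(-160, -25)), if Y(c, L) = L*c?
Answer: 194792346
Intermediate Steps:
j = -160 (j = -5*(8 + 8)*2 = -80*2 = -5*32 = -160)
t(f, B) = -7*B*f/2 (t(f, B) = (-7*f*B)/2 = (-7*B*f)/2 = -7*B*f/2)
(-23082 + t(58, j))*(16727 + Y(-160, -25)) = (-23082 - 7/2*(-160)*58)*(16727 - 25*(-160)) = (-23082 + 32480)*(16727 + 4000) = 9398*20727 = 194792346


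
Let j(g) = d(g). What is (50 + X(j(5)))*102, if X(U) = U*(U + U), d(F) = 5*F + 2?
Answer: 153816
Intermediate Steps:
d(F) = 2 + 5*F
j(g) = 2 + 5*g
X(U) = 2*U² (X(U) = U*(2*U) = 2*U²)
(50 + X(j(5)))*102 = (50 + 2*(2 + 5*5)²)*102 = (50 + 2*(2 + 25)²)*102 = (50 + 2*27²)*102 = (50 + 2*729)*102 = (50 + 1458)*102 = 1508*102 = 153816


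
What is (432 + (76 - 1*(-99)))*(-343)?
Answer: -208201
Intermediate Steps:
(432 + (76 - 1*(-99)))*(-343) = (432 + (76 + 99))*(-343) = (432 + 175)*(-343) = 607*(-343) = -208201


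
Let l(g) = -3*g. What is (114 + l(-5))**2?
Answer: 16641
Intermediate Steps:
(114 + l(-5))**2 = (114 - 3*(-5))**2 = (114 + 15)**2 = 129**2 = 16641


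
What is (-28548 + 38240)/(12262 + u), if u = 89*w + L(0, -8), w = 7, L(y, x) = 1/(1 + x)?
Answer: 33922/45097 ≈ 0.75220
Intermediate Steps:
u = 4360/7 (u = 89*7 + 1/(1 - 8) = 623 + 1/(-7) = 623 - 1/7 = 4360/7 ≈ 622.86)
(-28548 + 38240)/(12262 + u) = (-28548 + 38240)/(12262 + 4360/7) = 9692/(90194/7) = 9692*(7/90194) = 33922/45097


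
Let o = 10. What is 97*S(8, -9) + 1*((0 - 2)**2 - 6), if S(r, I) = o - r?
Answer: 192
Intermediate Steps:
S(r, I) = 10 - r
97*S(8, -9) + 1*((0 - 2)**2 - 6) = 97*(10 - 1*8) + 1*((0 - 2)**2 - 6) = 97*(10 - 8) + 1*((-2)**2 - 6) = 97*2 + 1*(4 - 6) = 194 + 1*(-2) = 194 - 2 = 192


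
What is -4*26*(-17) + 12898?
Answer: 14666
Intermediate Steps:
-4*26*(-17) + 12898 = -104*(-17) + 12898 = 1768 + 12898 = 14666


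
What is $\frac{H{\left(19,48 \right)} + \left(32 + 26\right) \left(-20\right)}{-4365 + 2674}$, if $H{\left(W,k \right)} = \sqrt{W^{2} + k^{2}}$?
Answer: $\frac{1160}{1691} - \frac{\sqrt{2665}}{1691} \approx 0.65546$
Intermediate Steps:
$\frac{H{\left(19,48 \right)} + \left(32 + 26\right) \left(-20\right)}{-4365 + 2674} = \frac{\sqrt{19^{2} + 48^{2}} + \left(32 + 26\right) \left(-20\right)}{-4365 + 2674} = \frac{\sqrt{361 + 2304} + 58 \left(-20\right)}{-1691} = \left(\sqrt{2665} - 1160\right) \left(- \frac{1}{1691}\right) = \left(-1160 + \sqrt{2665}\right) \left(- \frac{1}{1691}\right) = \frac{1160}{1691} - \frac{\sqrt{2665}}{1691}$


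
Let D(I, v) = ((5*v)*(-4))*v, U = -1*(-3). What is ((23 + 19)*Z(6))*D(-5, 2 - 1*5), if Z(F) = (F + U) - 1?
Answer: -60480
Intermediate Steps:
U = 3
Z(F) = 2 + F (Z(F) = (F + 3) - 1 = (3 + F) - 1 = 2 + F)
D(I, v) = -20*v² (D(I, v) = (-20*v)*v = -20*v²)
((23 + 19)*Z(6))*D(-5, 2 - 1*5) = ((23 + 19)*(2 + 6))*(-20*(2 - 1*5)²) = (42*8)*(-20*(2 - 5)²) = 336*(-20*(-3)²) = 336*(-20*9) = 336*(-180) = -60480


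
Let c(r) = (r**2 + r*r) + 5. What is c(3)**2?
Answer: 529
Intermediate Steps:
c(r) = 5 + 2*r**2 (c(r) = (r**2 + r**2) + 5 = 2*r**2 + 5 = 5 + 2*r**2)
c(3)**2 = (5 + 2*3**2)**2 = (5 + 2*9)**2 = (5 + 18)**2 = 23**2 = 529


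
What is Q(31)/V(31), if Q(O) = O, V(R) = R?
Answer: 1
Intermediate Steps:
Q(31)/V(31) = 31/31 = 31*(1/31) = 1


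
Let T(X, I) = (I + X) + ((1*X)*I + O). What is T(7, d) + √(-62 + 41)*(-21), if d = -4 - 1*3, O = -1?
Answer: -50 - 21*I*√21 ≈ -50.0 - 96.234*I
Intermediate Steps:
d = -7 (d = -4 - 3 = -7)
T(X, I) = -1 + I + X + I*X (T(X, I) = (I + X) + ((1*X)*I - 1) = (I + X) + (X*I - 1) = (I + X) + (I*X - 1) = (I + X) + (-1 + I*X) = -1 + I + X + I*X)
T(7, d) + √(-62 + 41)*(-21) = (-1 - 7 + 7 - 7*7) + √(-62 + 41)*(-21) = (-1 - 7 + 7 - 49) + √(-21)*(-21) = -50 + (I*√21)*(-21) = -50 - 21*I*√21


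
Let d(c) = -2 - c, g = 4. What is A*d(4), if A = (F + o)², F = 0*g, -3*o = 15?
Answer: -150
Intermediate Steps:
o = -5 (o = -⅓*15 = -5)
F = 0 (F = 0*4 = 0)
A = 25 (A = (0 - 5)² = (-5)² = 25)
A*d(4) = 25*(-2 - 1*4) = 25*(-2 - 4) = 25*(-6) = -150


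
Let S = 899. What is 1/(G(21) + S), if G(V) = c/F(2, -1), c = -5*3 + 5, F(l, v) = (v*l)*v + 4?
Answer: 3/2692 ≈ 0.0011144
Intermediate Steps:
F(l, v) = 4 + l*v² (F(l, v) = (l*v)*v + 4 = l*v² + 4 = 4 + l*v²)
c = -10 (c = -15 + 5 = -10)
G(V) = -5/3 (G(V) = -10/(4 + 2*(-1)²) = -10/(4 + 2*1) = -10/(4 + 2) = -10/6 = -10*⅙ = -5/3)
1/(G(21) + S) = 1/(-5/3 + 899) = 1/(2692/3) = 3/2692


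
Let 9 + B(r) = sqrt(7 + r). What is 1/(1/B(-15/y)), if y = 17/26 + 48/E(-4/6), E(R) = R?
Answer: -9 + 5*sqrt(39697)/371 ≈ -6.3148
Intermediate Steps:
y = -1855/26 (y = 17/26 + 48/((-4/6)) = 17*(1/26) + 48/((-4*1/6)) = 17/26 + 48/(-2/3) = 17/26 + 48*(-3/2) = 17/26 - 72 = -1855/26 ≈ -71.346)
B(r) = -9 + sqrt(7 + r)
1/(1/B(-15/y)) = 1/(1/(-9 + sqrt(7 - 15/(-1855/26)))) = 1/(1/(-9 + sqrt(7 - 15*(-26/1855)))) = 1/(1/(-9 + sqrt(7 + 78/371))) = 1/(1/(-9 + sqrt(2675/371))) = 1/(1/(-9 + 5*sqrt(39697)/371)) = -9 + 5*sqrt(39697)/371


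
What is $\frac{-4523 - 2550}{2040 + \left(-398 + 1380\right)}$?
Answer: $- \frac{7073}{3022} \approx -2.3405$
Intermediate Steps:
$\frac{-4523 - 2550}{2040 + \left(-398 + 1380\right)} = - \frac{7073}{2040 + 982} = - \frac{7073}{3022}$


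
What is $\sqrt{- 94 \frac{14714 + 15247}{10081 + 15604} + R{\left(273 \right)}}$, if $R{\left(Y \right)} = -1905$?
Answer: $\frac{i \sqrt{1329102662415}}{25685} \approx 44.885 i$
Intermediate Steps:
$\sqrt{- 94 \frac{14714 + 15247}{10081 + 15604} + R{\left(273 \right)}} = \sqrt{- 94 \frac{14714 + 15247}{10081 + 15604} - 1905} = \sqrt{- 94 \cdot \frac{29961}{25685} - 1905} = \sqrt{- 94 \cdot 29961 \cdot \frac{1}{25685} - 1905} = \sqrt{\left(-94\right) \frac{29961}{25685} - 1905} = \sqrt{- \frac{2816334}{25685} - 1905} = \sqrt{- \frac{51746259}{25685}} = \frac{i \sqrt{1329102662415}}{25685}$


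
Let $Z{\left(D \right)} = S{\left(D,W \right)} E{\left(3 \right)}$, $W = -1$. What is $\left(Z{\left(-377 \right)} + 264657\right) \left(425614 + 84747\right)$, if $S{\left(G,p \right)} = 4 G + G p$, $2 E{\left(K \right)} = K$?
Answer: $\frac{268409567481}{2} \approx 1.342 \cdot 10^{11}$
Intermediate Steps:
$E{\left(K \right)} = \frac{K}{2}$
$Z{\left(D \right)} = \frac{9 D}{2}$ ($Z{\left(D \right)} = D \left(4 - 1\right) \frac{1}{2} \cdot 3 = D 3 \cdot \frac{3}{2} = 3 D \frac{3}{2} = \frac{9 D}{2}$)
$\left(Z{\left(-377 \right)} + 264657\right) \left(425614 + 84747\right) = \left(\frac{9}{2} \left(-377\right) + 264657\right) \left(425614 + 84747\right) = \left(- \frac{3393}{2} + 264657\right) 510361 = \frac{525921}{2} \cdot 510361 = \frac{268409567481}{2}$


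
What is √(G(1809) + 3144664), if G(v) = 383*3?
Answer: √3145813 ≈ 1773.6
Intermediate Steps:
G(v) = 1149
√(G(1809) + 3144664) = √(1149 + 3144664) = √3145813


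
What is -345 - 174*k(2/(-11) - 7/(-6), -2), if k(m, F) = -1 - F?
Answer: -519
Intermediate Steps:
-345 - 174*k(2/(-11) - 7/(-6), -2) = -345 - 174*(-1 - 1*(-2)) = -345 - 174*(-1 + 2) = -345 - 174*1 = -345 - 174 = -519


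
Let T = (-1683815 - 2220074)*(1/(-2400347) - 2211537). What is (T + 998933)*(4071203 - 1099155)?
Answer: 61591611732060727058404528/2400347 ≈ 2.5659e+19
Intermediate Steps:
T = 20723623779200789260/2400347 (T = -3903889*(-1/2400347 - 2211537) = -3903889*(-5308456203340/2400347) = 20723623779200789260/2400347 ≈ 8.6336e+12)
(T + 998933)*(4071203 - 1099155) = (20723623779200789260/2400347 + 998933)*(4071203 - 1099155) = (20723626176986619011/2400347)*2972048 = 61591611732060727058404528/2400347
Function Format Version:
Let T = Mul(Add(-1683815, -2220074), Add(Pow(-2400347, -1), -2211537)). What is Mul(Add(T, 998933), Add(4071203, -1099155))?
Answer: Rational(61591611732060727058404528, 2400347) ≈ 2.5659e+19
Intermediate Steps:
T = Rational(20723623779200789260, 2400347) (T = Mul(-3903889, Add(Rational(-1, 2400347), -2211537)) = Mul(-3903889, Rational(-5308456203340, 2400347)) = Rational(20723623779200789260, 2400347) ≈ 8.6336e+12)
Mul(Add(T, 998933), Add(4071203, -1099155)) = Mul(Add(Rational(20723623779200789260, 2400347), 998933), Add(4071203, -1099155)) = Mul(Rational(20723626176986619011, 2400347), 2972048) = Rational(61591611732060727058404528, 2400347)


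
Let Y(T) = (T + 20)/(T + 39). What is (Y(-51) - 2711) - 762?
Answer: -41645/12 ≈ -3470.4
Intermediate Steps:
Y(T) = (20 + T)/(39 + T)
(Y(-51) - 2711) - 762 = ((20 - 51)/(39 - 51) - 2711) - 762 = (-31/(-12) - 2711) - 762 = (-1/12*(-31) - 2711) - 762 = (31/12 - 2711) - 762 = -32501/12 - 762 = -41645/12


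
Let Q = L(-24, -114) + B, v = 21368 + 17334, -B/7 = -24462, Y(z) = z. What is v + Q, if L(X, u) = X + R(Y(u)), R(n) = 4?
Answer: 209916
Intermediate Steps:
B = 171234 (B = -7*(-24462) = 171234)
L(X, u) = 4 + X (L(X, u) = X + 4 = 4 + X)
v = 38702
Q = 171214 (Q = (4 - 24) + 171234 = -20 + 171234 = 171214)
v + Q = 38702 + 171214 = 209916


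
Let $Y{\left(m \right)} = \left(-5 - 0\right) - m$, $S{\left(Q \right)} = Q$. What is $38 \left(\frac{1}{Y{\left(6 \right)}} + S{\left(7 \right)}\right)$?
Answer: $\frac{2888}{11} \approx 262.55$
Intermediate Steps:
$Y{\left(m \right)} = -5 - m$ ($Y{\left(m \right)} = \left(-5 + 0\right) - m = -5 - m$)
$38 \left(\frac{1}{Y{\left(6 \right)}} + S{\left(7 \right)}\right) = 38 \left(\frac{1}{-5 - 6} + 7\right) = 38 \left(\frac{1}{-11} + 7\right) = 38 \left(- \frac{1}{11} + 7\right) = 38 \cdot \frac{76}{11} = \frac{2888}{11}$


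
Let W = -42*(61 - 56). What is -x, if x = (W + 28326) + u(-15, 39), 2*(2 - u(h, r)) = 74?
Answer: -28081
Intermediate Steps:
u(h, r) = -35 (u(h, r) = 2 - 1/2*74 = 2 - 37 = -35)
W = -210 (W = -42*5 = -210)
x = 28081 (x = (-210 + 28326) - 35 = 28116 - 35 = 28081)
-x = -1*28081 = -28081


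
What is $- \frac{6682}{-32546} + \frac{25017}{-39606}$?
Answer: $- \frac{91592665}{214836146} \approx -0.42634$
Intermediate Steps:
$- \frac{6682}{-32546} + \frac{25017}{-39606} = \left(-6682\right) \left(- \frac{1}{32546}\right) + 25017 \left(- \frac{1}{39606}\right) = \frac{3341}{16273} - \frac{8339}{13202} = - \frac{91592665}{214836146}$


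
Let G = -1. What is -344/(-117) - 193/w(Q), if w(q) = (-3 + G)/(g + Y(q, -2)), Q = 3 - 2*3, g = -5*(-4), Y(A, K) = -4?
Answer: 90668/117 ≈ 774.94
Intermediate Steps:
g = 20
Q = -3 (Q = 3 - 6 = -3)
w(q) = -1/4 (w(q) = (-3 - 1)/(20 - 4) = -4/16 = -4*1/16 = -1/4)
-344/(-117) - 193/w(Q) = -344/(-117) - 193/(-1/4) = -344*(-1/117) - 193*(-4) = 344/117 + 772 = 90668/117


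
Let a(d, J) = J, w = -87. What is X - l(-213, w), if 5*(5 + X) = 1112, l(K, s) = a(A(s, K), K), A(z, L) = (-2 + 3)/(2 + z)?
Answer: 2152/5 ≈ 430.40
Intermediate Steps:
A(z, L) = 1/(2 + z)
l(K, s) = K
X = 1087/5 (X = -5 + (⅕)*1112 = -5 + 1112/5 = 1087/5 ≈ 217.40)
X - l(-213, w) = 1087/5 - 1*(-213) = 1087/5 + 213 = 2152/5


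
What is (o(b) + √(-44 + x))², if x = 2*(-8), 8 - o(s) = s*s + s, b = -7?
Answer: 1096 - 136*I*√15 ≈ 1096.0 - 526.73*I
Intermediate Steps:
o(s) = 8 - s - s² (o(s) = 8 - (s*s + s) = 8 - (s² + s) = 8 - (s + s²) = 8 + (-s - s²) = 8 - s - s²)
x = -16
(o(b) + √(-44 + x))² = ((8 - 1*(-7) - 1*(-7)²) + √(-44 - 16))² = ((8 + 7 - 1*49) + √(-60))² = ((8 + 7 - 49) + 2*I*√15)² = (-34 + 2*I*√15)²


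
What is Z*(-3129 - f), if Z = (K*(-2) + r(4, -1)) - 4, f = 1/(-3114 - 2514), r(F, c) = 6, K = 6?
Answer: 88050055/2814 ≈ 31290.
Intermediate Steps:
f = -1/5628 (f = 1/(-5628) = -1/5628 ≈ -0.00017768)
Z = -10 (Z = (6*(-2) + 6) - 4 = (-12 + 6) - 4 = -6 - 4 = -10)
Z*(-3129 - f) = -10*(-3129 - 1*(-1/5628)) = -10*(-3129 + 1/5628) = -10*(-17610011/5628) = 88050055/2814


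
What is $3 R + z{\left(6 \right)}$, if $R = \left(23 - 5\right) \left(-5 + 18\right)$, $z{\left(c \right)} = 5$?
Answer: $707$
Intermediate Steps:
$R = 234$ ($R = 18 \cdot 13 = 234$)
$3 R + z{\left(6 \right)} = 3 \cdot 234 + 5 = 702 + 5 = 707$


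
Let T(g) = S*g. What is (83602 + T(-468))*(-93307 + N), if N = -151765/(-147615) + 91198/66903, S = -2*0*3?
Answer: -5135758427333986180/658392423 ≈ -7.8005e+9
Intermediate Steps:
S = 0 (S = 0*3 = 0)
N = 1574381771/658392423 (N = -151765*(-1/147615) + 91198*(1/66903) = 30353/29523 + 91198/66903 = 1574381771/658392423 ≈ 2.3913)
T(g) = 0 (T(g) = 0*g = 0)
(83602 + T(-468))*(-93307 + N) = (83602 + 0)*(-93307 + 1574381771/658392423) = 83602*(-61431047431090/658392423) = -5135758427333986180/658392423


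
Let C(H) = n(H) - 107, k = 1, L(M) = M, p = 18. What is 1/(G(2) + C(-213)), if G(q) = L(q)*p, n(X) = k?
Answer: -1/70 ≈ -0.014286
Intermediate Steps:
n(X) = 1
C(H) = -106 (C(H) = 1 - 107 = -106)
G(q) = 18*q (G(q) = q*18 = 18*q)
1/(G(2) + C(-213)) = 1/(18*2 - 106) = 1/(36 - 106) = 1/(-70) = -1/70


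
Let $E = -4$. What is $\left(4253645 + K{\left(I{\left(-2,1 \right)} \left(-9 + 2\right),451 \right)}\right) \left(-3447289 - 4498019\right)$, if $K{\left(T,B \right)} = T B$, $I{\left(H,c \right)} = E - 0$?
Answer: $-33896852997084$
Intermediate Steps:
$I{\left(H,c \right)} = -4$ ($I{\left(H,c \right)} = -4 - 0 = -4 + 0 = -4$)
$K{\left(T,B \right)} = B T$
$\left(4253645 + K{\left(I{\left(-2,1 \right)} \left(-9 + 2\right),451 \right)}\right) \left(-3447289 - 4498019\right) = \left(4253645 + 451 \left(- 4 \left(-9 + 2\right)\right)\right) \left(-3447289 - 4498019\right) = \left(4253645 + 451 \left(\left(-4\right) \left(-7\right)\right)\right) \left(-7945308\right) = \left(4253645 + 451 \cdot 28\right) \left(-7945308\right) = \left(4253645 + 12628\right) \left(-7945308\right) = 4266273 \left(-7945308\right) = -33896852997084$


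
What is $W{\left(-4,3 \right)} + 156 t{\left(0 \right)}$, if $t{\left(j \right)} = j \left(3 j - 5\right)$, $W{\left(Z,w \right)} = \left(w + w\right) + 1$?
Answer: $7$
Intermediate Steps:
$W{\left(Z,w \right)} = 1 + 2 w$ ($W{\left(Z,w \right)} = 2 w + 1 = 1 + 2 w$)
$t{\left(j \right)} = j \left(-5 + 3 j\right)$
$W{\left(-4,3 \right)} + 156 t{\left(0 \right)} = \left(1 + 2 \cdot 3\right) + 156 \cdot 0 \left(-5 + 3 \cdot 0\right) = \left(1 + 6\right) + 156 \cdot 0 \left(-5 + 0\right) = 7 + 156 \cdot 0 \left(-5\right) = 7 + 156 \cdot 0 = 7 + 0 = 7$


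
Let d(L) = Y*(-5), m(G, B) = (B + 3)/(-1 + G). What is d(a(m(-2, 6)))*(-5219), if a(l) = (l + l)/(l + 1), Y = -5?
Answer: -130475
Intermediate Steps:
m(G, B) = (3 + B)/(-1 + G)
a(l) = 2*l/(1 + l) (a(l) = (2*l)/(1 + l) = 2*l/(1 + l))
d(L) = 25 (d(L) = -5*(-5) = 25)
d(a(m(-2, 6)))*(-5219) = 25*(-5219) = -130475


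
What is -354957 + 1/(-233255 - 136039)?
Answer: -131083490359/369294 ≈ -3.5496e+5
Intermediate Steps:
-354957 + 1/(-233255 - 136039) = -354957 + 1/(-369294) = -354957 - 1/369294 = -131083490359/369294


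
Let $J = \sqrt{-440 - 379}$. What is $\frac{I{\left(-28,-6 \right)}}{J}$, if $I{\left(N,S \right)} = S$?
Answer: $\frac{2 i \sqrt{91}}{91} \approx 0.20966 i$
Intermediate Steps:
$J = 3 i \sqrt{91}$ ($J = \sqrt{-819} = 3 i \sqrt{91} \approx 28.618 i$)
$\frac{I{\left(-28,-6 \right)}}{J} = - \frac{6}{3 i \sqrt{91}} = - 6 \left(- \frac{i \sqrt{91}}{273}\right) = \frac{2 i \sqrt{91}}{91}$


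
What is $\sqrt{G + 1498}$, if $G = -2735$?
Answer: $i \sqrt{1237} \approx 35.171 i$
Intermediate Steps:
$\sqrt{G + 1498} = \sqrt{-2735 + 1498} = \sqrt{-1237} = i \sqrt{1237}$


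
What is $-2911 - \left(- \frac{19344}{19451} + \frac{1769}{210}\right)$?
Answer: $- \frac{11920937389}{4084710} \approx -2918.4$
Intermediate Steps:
$-2911 - \left(- \frac{19344}{19451} + \frac{1769}{210}\right) = -2911 - \left(- \frac{19344}{19451} + \frac{12383}{1470}\right) = -2911 + \left(\frac{19344}{19451} - \frac{1769}{210}\right) = -2911 - \frac{30346579}{4084710} = - \frac{11920937389}{4084710}$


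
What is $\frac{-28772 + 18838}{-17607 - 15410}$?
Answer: $\frac{9934}{33017} \approx 0.30088$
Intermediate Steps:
$\frac{-28772 + 18838}{-17607 - 15410} = - \frac{9934}{-33017} = \left(-9934\right) \left(- \frac{1}{33017}\right) = \frac{9934}{33017}$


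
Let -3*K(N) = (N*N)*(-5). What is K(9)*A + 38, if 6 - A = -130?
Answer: 18398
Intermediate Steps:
K(N) = 5*N²/3 (K(N) = -N*N*(-5)/3 = -N²*(-5)/3 = -(-5)*N²/3 = 5*N²/3)
A = 136 (A = 6 - 1*(-130) = 6 + 130 = 136)
K(9)*A + 38 = ((5/3)*9²)*136 + 38 = ((5/3)*81)*136 + 38 = 135*136 + 38 = 18360 + 38 = 18398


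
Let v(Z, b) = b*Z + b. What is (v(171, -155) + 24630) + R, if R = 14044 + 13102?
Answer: 25116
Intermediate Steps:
R = 27146
v(Z, b) = b + Z*b (v(Z, b) = Z*b + b = b + Z*b)
(v(171, -155) + 24630) + R = (-155*(1 + 171) + 24630) + 27146 = (-155*172 + 24630) + 27146 = (-26660 + 24630) + 27146 = -2030 + 27146 = 25116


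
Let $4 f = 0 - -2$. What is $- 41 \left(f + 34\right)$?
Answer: $- \frac{2829}{2} \approx -1414.5$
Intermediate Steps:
$f = \frac{1}{2}$ ($f = \frac{0 - -2}{4} = \frac{0 + 2}{4} = \frac{1}{4} \cdot 2 = \frac{1}{2} \approx 0.5$)
$- 41 \left(f + 34\right) = - 41 \left(\frac{1}{2} + 34\right) = \left(-41\right) \frac{69}{2} = - \frac{2829}{2}$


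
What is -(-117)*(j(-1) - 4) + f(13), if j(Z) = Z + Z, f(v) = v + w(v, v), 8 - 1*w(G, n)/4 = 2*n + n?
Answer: -813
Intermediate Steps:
w(G, n) = 32 - 12*n (w(G, n) = 32 - 4*(2*n + n) = 32 - 12*n)
f(v) = 32 - 11*v (f(v) = v + (32 - 12*v) = 32 - 11*v)
j(Z) = 2*Z
-(-117)*(j(-1) - 4) + f(13) = -(-117)*(2*(-1) - 4) + (32 - 11*13) = -(-117)*(-2 - 4) + (32 - 143) = -(-117)*(-6) - 111 = -117*6 - 111 = -702 - 111 = -813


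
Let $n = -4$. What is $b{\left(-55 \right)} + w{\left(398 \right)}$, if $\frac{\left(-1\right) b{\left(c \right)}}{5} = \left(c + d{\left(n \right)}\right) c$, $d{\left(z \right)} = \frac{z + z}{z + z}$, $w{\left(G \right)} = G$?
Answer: $-14452$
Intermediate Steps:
$d{\left(z \right)} = 1$ ($d{\left(z \right)} = \frac{2 z}{2 z} = 2 z \frac{1}{2 z} = 1$)
$b{\left(c \right)} = - 5 c \left(1 + c\right)$ ($b{\left(c \right)} = - 5 \left(c + 1\right) c = - 5 \left(1 + c\right) c = - 5 c \left(1 + c\right)$)
$b{\left(-55 \right)} + w{\left(398 \right)} = \left(-5\right) \left(-55\right) \left(1 - 55\right) + 398 = \left(-5\right) \left(-55\right) \left(-54\right) + 398 = -14850 + 398 = -14452$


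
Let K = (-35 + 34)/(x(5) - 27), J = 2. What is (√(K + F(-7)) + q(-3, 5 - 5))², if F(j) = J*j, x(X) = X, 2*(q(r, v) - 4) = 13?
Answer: (231 + I*√6754)²/484 ≈ 96.295 + 78.447*I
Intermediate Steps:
q(r, v) = 21/2 (q(r, v) = 4 + (½)*13 = 4 + 13/2 = 21/2)
F(j) = 2*j
K = 1/22 (K = (-35 + 34)/(5 - 27) = -1/(-22) = -1*(-1/22) = 1/22 ≈ 0.045455)
(√(K + F(-7)) + q(-3, 5 - 5))² = (√(1/22 + 2*(-7)) + 21/2)² = (√(1/22 - 14) + 21/2)² = (√(-307/22) + 21/2)² = (I*√6754/22 + 21/2)² = (21/2 + I*√6754/22)²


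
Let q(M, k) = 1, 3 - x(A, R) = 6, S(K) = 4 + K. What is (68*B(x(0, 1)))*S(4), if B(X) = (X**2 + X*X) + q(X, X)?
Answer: 10336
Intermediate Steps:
x(A, R) = -3 (x(A, R) = 3 - 1*6 = 3 - 6 = -3)
B(X) = 1 + 2*X**2 (B(X) = (X**2 + X*X) + 1 = (X**2 + X**2) + 1 = 2*X**2 + 1 = 1 + 2*X**2)
(68*B(x(0, 1)))*S(4) = (68*(1 + 2*(-3)**2))*(4 + 4) = (68*(1 + 2*9))*8 = (68*(1 + 18))*8 = (68*19)*8 = 1292*8 = 10336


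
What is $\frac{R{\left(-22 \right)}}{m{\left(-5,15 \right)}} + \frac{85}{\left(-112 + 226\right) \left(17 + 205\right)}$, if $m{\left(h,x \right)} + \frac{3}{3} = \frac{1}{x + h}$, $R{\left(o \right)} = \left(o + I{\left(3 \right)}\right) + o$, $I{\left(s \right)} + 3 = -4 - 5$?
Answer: $\frac{524935}{8436} \approx 62.226$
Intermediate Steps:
$I{\left(s \right)} = -12$ ($I{\left(s \right)} = -3 - 9 = -12$)
$R{\left(o \right)} = -12 + 2 o$ ($R{\left(o \right)} = \left(o - 12\right) + o = \left(-12 + o\right) + o = -12 + 2 o$)
$m{\left(h,x \right)} = -1 + \frac{1}{h + x}$ ($m{\left(h,x \right)} = -1 + \frac{1}{x + h} = -1 + \frac{1}{h + x}$)
$\frac{R{\left(-22 \right)}}{m{\left(-5,15 \right)}} + \frac{85}{\left(-112 + 226\right) \left(17 + 205\right)} = \frac{-12 + 2 \left(-22\right)}{\frac{1}{-5 + 15} \left(1 - -5 - 15\right)} + \frac{85}{\left(-112 + 226\right) \left(17 + 205\right)} = \frac{-12 - 44}{\frac{1}{10} \left(1 + 5 - 15\right)} + \frac{85}{114 \cdot 222} = - \frac{56}{\frac{1}{10} \left(-9\right)} + \frac{85}{25308} = - \frac{56}{- \frac{9}{10}} + 85 \cdot \frac{1}{25308} = \left(-56\right) \left(- \frac{10}{9}\right) + \frac{85}{25308} = \frac{560}{9} + \frac{85}{25308} = \frac{524935}{8436}$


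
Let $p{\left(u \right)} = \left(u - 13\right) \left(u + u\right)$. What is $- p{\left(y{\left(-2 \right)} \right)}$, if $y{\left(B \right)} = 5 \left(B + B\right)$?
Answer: $-1320$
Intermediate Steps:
$y{\left(B \right)} = 10 B$ ($y{\left(B \right)} = 5 \cdot 2 B = 10 B$)
$p{\left(u \right)} = 2 u \left(-13 + u\right)$ ($p{\left(u \right)} = \left(-13 + u\right) 2 u = 2 u \left(-13 + u\right)$)
$- p{\left(y{\left(-2 \right)} \right)} = - 2 \cdot 10 \left(-2\right) \left(-13 + 10 \left(-2\right)\right) = - 2 \left(-20\right) \left(-13 - 20\right) = - 2 \left(-20\right) \left(-33\right) = \left(-1\right) 1320 = -1320$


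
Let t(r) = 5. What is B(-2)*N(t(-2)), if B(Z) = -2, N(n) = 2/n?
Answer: -⅘ ≈ -0.80000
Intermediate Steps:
B(-2)*N(t(-2)) = -4/5 = -2*⅖ = -⅘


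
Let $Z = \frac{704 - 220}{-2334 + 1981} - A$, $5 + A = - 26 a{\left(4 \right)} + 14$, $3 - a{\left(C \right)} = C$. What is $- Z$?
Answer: $\frac{12839}{353} \approx 36.371$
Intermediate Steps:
$a{\left(C \right)} = 3 - C$
$A = 35$ ($A = -5 - \left(-14 + 26 \left(3 - 4\right)\right) = -5 + \left(\left(-26\right) \left(-1\right) + 14\right) = -5 + \left(26 + 14\right) = -5 + 40 = 35$)
$Z = - \frac{12839}{353}$ ($Z = \frac{704 - 220}{-2334 + 1981} - 35 = \frac{484}{-353} - 35 = 484 \left(- \frac{1}{353}\right) - 35 = - \frac{484}{353} - 35 = - \frac{12839}{353} \approx -36.371$)
$- Z = \left(-1\right) \left(- \frac{12839}{353}\right) = \frac{12839}{353}$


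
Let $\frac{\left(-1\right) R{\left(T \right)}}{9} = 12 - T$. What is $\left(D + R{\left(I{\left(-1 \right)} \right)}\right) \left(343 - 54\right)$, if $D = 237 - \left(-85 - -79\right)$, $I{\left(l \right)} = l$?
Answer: $36414$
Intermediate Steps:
$R{\left(T \right)} = -108 + 9 T$ ($R{\left(T \right)} = - 9 \left(12 - T\right) = -108 + 9 T$)
$D = 243$ ($D = 237 - \left(-85 + 79\right) = 237 - -6 = 237 + 6 = 243$)
$\left(D + R{\left(I{\left(-1 \right)} \right)}\right) \left(343 - 54\right) = \left(243 + \left(-108 + 9 \left(-1\right)\right)\right) \left(343 - 54\right) = \left(243 - 117\right) 289 = 126 \cdot 289 = 36414$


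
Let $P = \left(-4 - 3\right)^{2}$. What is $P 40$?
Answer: $1960$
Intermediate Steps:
$P = 49$ ($P = \left(-7\right)^{2} = 49$)
$P 40 = 49 \cdot 40 = 1960$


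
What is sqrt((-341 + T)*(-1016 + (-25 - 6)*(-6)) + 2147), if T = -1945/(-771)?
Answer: sqrt(168276237207)/771 ≈ 532.06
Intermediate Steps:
T = 1945/771 (T = -1945*(-1/771) = 1945/771 ≈ 2.5227)
sqrt((-341 + T)*(-1016 + (-25 - 6)*(-6)) + 2147) = sqrt((-341 + 1945/771)*(-1016 + (-25 - 6)*(-6)) + 2147) = sqrt(-260966*(-1016 - 31*(-6))/771 + 2147) = sqrt(-260966*(-1016 + 186)/771 + 2147) = sqrt(-260966/771*(-830) + 2147) = sqrt(216601780/771 + 2147) = sqrt(218257117/771) = sqrt(168276237207)/771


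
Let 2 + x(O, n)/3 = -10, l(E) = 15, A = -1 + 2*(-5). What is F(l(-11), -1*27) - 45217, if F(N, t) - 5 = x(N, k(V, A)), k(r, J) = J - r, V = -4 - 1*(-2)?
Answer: -45248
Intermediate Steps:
A = -11 (A = -1 - 10 = -11)
V = -2 (V = -4 + 2 = -2)
x(O, n) = -36 (x(O, n) = -6 + 3*(-10) = -6 - 30 = -36)
F(N, t) = -31 (F(N, t) = 5 - 36 = -31)
F(l(-11), -1*27) - 45217 = -31 - 45217 = -45248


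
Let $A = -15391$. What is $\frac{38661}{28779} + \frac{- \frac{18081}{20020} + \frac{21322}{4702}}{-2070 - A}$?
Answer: $\frac{164929143297233}{122747285028940} \approx 1.3436$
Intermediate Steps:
$\frac{38661}{28779} + \frac{- \frac{18081}{20020} + \frac{21322}{4702}}{-2070 - A} = \frac{38661}{28779} + \frac{- \frac{18081}{20020} + \frac{21322}{4702}}{-2070 - -15391} = 38661 \cdot \frac{1}{28779} + \frac{\left(-18081\right) \frac{1}{20020} + 21322 \cdot \frac{1}{4702}}{-2070 + 15391} = \frac{12887}{9593} + \frac{- \frac{2583}{2860} + \frac{10661}{2351}}{13321} = \frac{12887}{9593} + \frac{24417827}{6723860} \cdot \frac{1}{13321} = \frac{12887}{9593} + \frac{3488261}{12795505580} = \frac{164929143297233}{122747285028940}$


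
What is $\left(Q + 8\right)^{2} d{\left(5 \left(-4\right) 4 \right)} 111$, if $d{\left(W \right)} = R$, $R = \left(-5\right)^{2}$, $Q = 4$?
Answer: $399600$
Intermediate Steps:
$R = 25$
$d{\left(W \right)} = 25$
$\left(Q + 8\right)^{2} d{\left(5 \left(-4\right) 4 \right)} 111 = \left(4 + 8\right)^{2} \cdot 25 \cdot 111 = 12^{2} \cdot 25 \cdot 111 = 144 \cdot 25 \cdot 111 = 3600 \cdot 111 = 399600$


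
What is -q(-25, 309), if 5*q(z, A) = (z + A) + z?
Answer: -259/5 ≈ -51.800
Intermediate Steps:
q(z, A) = A/5 + 2*z/5 (q(z, A) = ((z + A) + z)/5 = ((A + z) + z)/5 = (A + 2*z)/5 = A/5 + 2*z/5)
-q(-25, 309) = -((1/5)*309 + (2/5)*(-25)) = -(309/5 - 10) = -1*259/5 = -259/5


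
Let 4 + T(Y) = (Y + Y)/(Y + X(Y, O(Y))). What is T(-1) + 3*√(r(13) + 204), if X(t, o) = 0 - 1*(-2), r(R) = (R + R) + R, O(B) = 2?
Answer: -6 + 27*√3 ≈ 40.765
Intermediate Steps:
r(R) = 3*R (r(R) = 2*R + R = 3*R)
X(t, o) = 2 (X(t, o) = 0 + 2 = 2)
T(Y) = -4 + 2*Y/(2 + Y) (T(Y) = -4 + (Y + Y)/(Y + 2) = -4 + (2*Y)/(2 + Y) = -4 + 2*Y/(2 + Y))
T(-1) + 3*√(r(13) + 204) = 2*(-4 - 1*(-1))/(2 - 1) + 3*√(3*13 + 204) = 2*(-4 + 1)/1 + 3*√(39 + 204) = 2*1*(-3) + 3*√243 = -6 + 3*(9*√3) = -6 + 27*√3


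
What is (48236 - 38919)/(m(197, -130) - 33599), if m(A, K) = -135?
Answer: -9317/33734 ≈ -0.27619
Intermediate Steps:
(48236 - 38919)/(m(197, -130) - 33599) = (48236 - 38919)/(-135 - 33599) = 9317/(-33734) = 9317*(-1/33734) = -9317/33734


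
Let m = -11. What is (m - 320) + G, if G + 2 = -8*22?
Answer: -509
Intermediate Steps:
G = -178 (G = -2 - 8*22 = -2 - 176 = -178)
(m - 320) + G = (-11 - 320) - 178 = -331 - 178 = -509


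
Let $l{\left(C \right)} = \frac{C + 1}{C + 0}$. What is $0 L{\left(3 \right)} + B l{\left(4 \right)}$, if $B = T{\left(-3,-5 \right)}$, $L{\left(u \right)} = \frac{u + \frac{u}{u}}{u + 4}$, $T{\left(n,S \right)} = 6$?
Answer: $\frac{15}{2} \approx 7.5$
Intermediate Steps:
$l{\left(C \right)} = \frac{1 + C}{C}$
$L{\left(u \right)} = \frac{1 + u}{4 + u}$ ($L{\left(u \right)} = \frac{u + 1}{4 + u} = \frac{1 + u}{4 + u}$)
$B = 6$
$0 L{\left(3 \right)} + B l{\left(4 \right)} = 0 \frac{1 + 3}{4 + 3} + 6 \frac{1 + 4}{4} = 0 \cdot \frac{1}{7} \cdot 4 + 6 \cdot \frac{1}{4} \cdot 5 = 0 \cdot \frac{1}{7} \cdot 4 + 6 \cdot \frac{5}{4} = 0 \cdot \frac{4}{7} + \frac{15}{2} = 0 + \frac{15}{2} = \frac{15}{2}$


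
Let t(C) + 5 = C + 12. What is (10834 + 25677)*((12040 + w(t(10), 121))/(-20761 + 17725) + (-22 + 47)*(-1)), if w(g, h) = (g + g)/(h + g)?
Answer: -221544257147/209484 ≈ -1.0576e+6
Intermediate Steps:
t(C) = 7 + C (t(C) = -5 + (C + 12) = -5 + (12 + C) = 7 + C)
w(g, h) = 2*g/(g + h) (w(g, h) = (2*g)/(g + h) = 2*g/(g + h))
(10834 + 25677)*((12040 + w(t(10), 121))/(-20761 + 17725) + (-22 + 47)*(-1)) = (10834 + 25677)*((12040 + 2*(7 + 10)/((7 + 10) + 121))/(-20761 + 17725) + (-22 + 47)*(-1)) = 36511*((12040 + 2*17/(17 + 121))/(-3036) + 25*(-1)) = 36511*((12040 + 2*17/138)*(-1/3036) - 25) = 36511*((12040 + 2*17*(1/138))*(-1/3036) - 25) = 36511*((12040 + 17/69)*(-1/3036) - 25) = 36511*((830777/69)*(-1/3036) - 25) = 36511*(-830777/209484 - 25) = 36511*(-6067877/209484) = -221544257147/209484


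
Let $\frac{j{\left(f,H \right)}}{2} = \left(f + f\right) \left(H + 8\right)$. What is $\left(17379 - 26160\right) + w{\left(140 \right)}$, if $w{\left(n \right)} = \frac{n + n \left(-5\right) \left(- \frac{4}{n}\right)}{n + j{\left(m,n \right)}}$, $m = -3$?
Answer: $- \frac{3591469}{409} \approx -8781.1$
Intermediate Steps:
$j{\left(f,H \right)} = 4 f \left(8 + H\right)$ ($j{\left(f,H \right)} = 2 \left(f + f\right) \left(H + 8\right) = 2 \cdot 2 f \left(8 + H\right) = 4 f \left(8 + H\right)$)
$w{\left(n \right)} = \frac{20 + n}{-96 - 11 n}$ ($w{\left(n \right)} = \frac{n + n \left(-5\right) \left(- \frac{4}{n}\right)}{n + 4 \left(-3\right) \left(8 + n\right)} = \frac{n + - 5 n \left(- \frac{4}{n}\right)}{n - \left(96 + 12 n\right)} = \frac{n + 20}{-96 - 11 n} = \frac{20 + n}{-96 - 11 n}$)
$\left(17379 - 26160\right) + w{\left(140 \right)} = \left(17379 - 26160\right) + \frac{20 + 140}{-96 - 1540} = -8781 + \frac{1}{-96 - 1540} \cdot 160 = -8781 + \frac{1}{-1636} \cdot 160 = -8781 - \frac{40}{409} = - \frac{3591469}{409}$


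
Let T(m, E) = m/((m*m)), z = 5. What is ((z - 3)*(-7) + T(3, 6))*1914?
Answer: -26158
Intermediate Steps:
T(m, E) = 1/m (T(m, E) = m/(m²) = m/m² = 1/m)
((z - 3)*(-7) + T(3, 6))*1914 = ((5 - 3)*(-7) + 1/3)*1914 = (2*(-7) + ⅓)*1914 = (-14 + ⅓)*1914 = -41/3*1914 = -26158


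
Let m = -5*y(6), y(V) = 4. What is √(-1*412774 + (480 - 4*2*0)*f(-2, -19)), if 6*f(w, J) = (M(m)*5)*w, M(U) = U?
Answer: 3*I*√44086 ≈ 629.9*I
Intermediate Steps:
m = -20 (m = -5*4 = -20)
f(w, J) = -50*w/3 (f(w, J) = ((-20*5)*w)/6 = (-100*w)/6 = -50*w/3)
√(-1*412774 + (480 - 4*2*0)*f(-2, -19)) = √(-1*412774 + (480 - 4*2*0)*(-50/3*(-2))) = √(-412774 + (480 - 8*0)*(100/3)) = √(-412774 + (480 + 0)*(100/3)) = √(-412774 + 480*(100/3)) = √(-412774 + 16000) = √(-396774) = 3*I*√44086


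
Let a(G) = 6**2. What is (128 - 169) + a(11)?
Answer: -5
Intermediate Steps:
a(G) = 36
(128 - 169) + a(11) = (128 - 169) + 36 = -41 + 36 = -5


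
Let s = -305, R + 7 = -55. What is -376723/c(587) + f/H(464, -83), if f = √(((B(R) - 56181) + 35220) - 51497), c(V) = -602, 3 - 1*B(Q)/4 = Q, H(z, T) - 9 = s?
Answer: 8761/14 - 3*I*√8022/296 ≈ 625.79 - 0.90776*I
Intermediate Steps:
R = -62 (R = -7 - 55 = -62)
H(z, T) = -296 (H(z, T) = 9 - 305 = -296)
B(Q) = 12 - 4*Q
f = 3*I*√8022 (f = √((((12 - 4*(-62)) - 56181) + 35220) - 51497) = √((((12 + 248) - 56181) + 35220) - 51497) = √(((260 - 56181) + 35220) - 51497) = √((-55921 + 35220) - 51497) = √(-20701 - 51497) = √(-72198) = 3*I*√8022 ≈ 268.7*I)
-376723/c(587) + f/H(464, -83) = -376723/(-602) + (3*I*√8022)/(-296) = -376723*(-1/602) + (3*I*√8022)*(-1/296) = 8761/14 - 3*I*√8022/296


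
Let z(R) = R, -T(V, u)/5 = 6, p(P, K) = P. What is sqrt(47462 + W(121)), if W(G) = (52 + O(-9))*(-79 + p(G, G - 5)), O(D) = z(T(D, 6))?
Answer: sqrt(48386) ≈ 219.97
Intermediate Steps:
T(V, u) = -30 (T(V, u) = -5*6 = -30)
O(D) = -30
W(G) = -1738 + 22*G (W(G) = (52 - 30)*(-79 + G) = 22*(-79 + G) = -1738 + 22*G)
sqrt(47462 + W(121)) = sqrt(47462 + (-1738 + 22*121)) = sqrt(47462 + (-1738 + 2662)) = sqrt(47462 + 924) = sqrt(48386)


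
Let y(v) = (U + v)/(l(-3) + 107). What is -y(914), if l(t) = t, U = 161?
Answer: -1075/104 ≈ -10.337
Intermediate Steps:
y(v) = 161/104 + v/104 (y(v) = (161 + v)/(-3 + 107) = (161 + v)/104 = (161 + v)*(1/104) = 161/104 + v/104)
-y(914) = -(161/104 + (1/104)*914) = -(161/104 + 457/52) = -1*1075/104 = -1075/104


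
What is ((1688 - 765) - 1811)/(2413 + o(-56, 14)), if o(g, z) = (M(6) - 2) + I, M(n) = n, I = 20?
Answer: -888/2437 ≈ -0.36438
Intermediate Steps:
o(g, z) = 24 (o(g, z) = (6 - 2) + 20 = 4 + 20 = 24)
((1688 - 765) - 1811)/(2413 + o(-56, 14)) = ((1688 - 765) - 1811)/(2413 + 24) = (923 - 1811)/2437 = -888*1/2437 = -888/2437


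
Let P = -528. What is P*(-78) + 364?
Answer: 41548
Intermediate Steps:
P*(-78) + 364 = -528*(-78) + 364 = 41184 + 364 = 41548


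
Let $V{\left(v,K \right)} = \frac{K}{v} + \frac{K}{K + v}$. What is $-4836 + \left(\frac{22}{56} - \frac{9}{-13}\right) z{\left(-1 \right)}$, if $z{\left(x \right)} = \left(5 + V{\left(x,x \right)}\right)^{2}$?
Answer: $- \frac{536497}{112} \approx -4790.1$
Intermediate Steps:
$z{\left(x \right)} = \frac{169}{4}$ ($z{\left(x \right)} = \left(5 + \frac{x \left(x + 2 x\right)}{x \left(x + x\right)}\right)^{2} = \left(5 + \frac{x 3 x}{x 2 x}\right)^{2} = \left(5 + \frac{x \frac{1}{2 x} 3 x}{x}\right)^{2} = \left(5 + \frac{3}{2}\right)^{2} = \left(\frac{13}{2}\right)^{2} = \frac{169}{4}$)
$-4836 + \left(\frac{22}{56} - \frac{9}{-13}\right) z{\left(-1 \right)} = -4836 + \left(\frac{22}{56} - \frac{9}{-13}\right) \frac{169}{4} = -4836 + \left(22 \cdot \frac{1}{56} - - \frac{9}{13}\right) \frac{169}{4} = -4836 + \left(\frac{11}{28} + \frac{9}{13}\right) \frac{169}{4} = -4836 + \frac{395}{364} \cdot \frac{169}{4} = -4836 + \frac{5135}{112} = - \frac{536497}{112}$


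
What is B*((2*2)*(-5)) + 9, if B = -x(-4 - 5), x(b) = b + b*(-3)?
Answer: 369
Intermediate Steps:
x(b) = -2*b (x(b) = b - 3*b = -2*b)
B = -18 (B = -(-2)*(-4 - 5) = -(-2)*(-9) = -1*18 = -18)
B*((2*2)*(-5)) + 9 = -18*2*2*(-5) + 9 = -72*(-5) + 9 = -18*(-20) + 9 = 360 + 9 = 369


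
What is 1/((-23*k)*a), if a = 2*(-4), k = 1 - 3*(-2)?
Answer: 1/1288 ≈ 0.00077640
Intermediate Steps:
k = 7 (k = 1 + 6 = 7)
a = -8
1/((-23*k)*a) = 1/(-23*7*(-8)) = 1/(-161*(-8)) = 1/1288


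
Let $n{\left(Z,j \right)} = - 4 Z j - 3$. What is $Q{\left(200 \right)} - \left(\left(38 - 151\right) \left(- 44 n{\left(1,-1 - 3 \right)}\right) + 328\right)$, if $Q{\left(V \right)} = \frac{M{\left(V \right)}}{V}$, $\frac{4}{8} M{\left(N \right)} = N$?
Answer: $-64962$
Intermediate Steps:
$M{\left(N \right)} = 2 N$
$n{\left(Z,j \right)} = -3 - 4 Z j$ ($n{\left(Z,j \right)} = - 4 Z j - 3 = -3 - 4 Z j$)
$Q{\left(V \right)} = 2$ ($Q{\left(V \right)} = \frac{2 V}{V} = 2$)
$Q{\left(200 \right)} - \left(\left(38 - 151\right) \left(- 44 n{\left(1,-1 - 3 \right)}\right) + 328\right) = 2 - \left(\left(38 - 151\right) \left(- 44 \left(-3 - 4 \left(-1 - 3\right)\right)\right) + 328\right) = 2 - \left(- 113 \left(- 44 \left(-3 - 4 \left(-1 - 3\right)\right)\right) + 328\right) = 2 - \left(- 113 \left(- 44 \left(-3 - 4 \left(-4\right)\right)\right) + 328\right) = 2 - \left(- 113 \left(- 44 \left(-3 + 16\right)\right) + 328\right) = 2 - \left(- 113 \left(\left(-44\right) 13\right) + 328\right) = 2 - \left(\left(-113\right) \left(-572\right) + 328\right) = 2 - \left(64636 + 328\right) = 2 - 64964 = -64962$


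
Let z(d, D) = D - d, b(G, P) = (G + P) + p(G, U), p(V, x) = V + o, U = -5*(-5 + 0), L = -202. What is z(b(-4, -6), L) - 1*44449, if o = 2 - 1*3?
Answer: -44636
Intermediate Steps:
o = -1 (o = 2 - 3 = -1)
U = 25 (U = -5*(-5) = 25)
p(V, x) = -1 + V (p(V, x) = V - 1 = -1 + V)
b(G, P) = -1 + P + 2*G (b(G, P) = (G + P) + (-1 + G) = -1 + P + 2*G)
z(b(-4, -6), L) - 1*44449 = (-202 - (-1 - 6 + 2*(-4))) - 1*44449 = (-202 - (-1 - 6 - 8)) - 44449 = (-202 - 1*(-15)) - 44449 = (-202 + 15) - 44449 = -187 - 44449 = -44636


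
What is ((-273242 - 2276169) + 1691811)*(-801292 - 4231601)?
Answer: 4316209036800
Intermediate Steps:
((-273242 - 2276169) + 1691811)*(-801292 - 4231601) = (-2549411 + 1691811)*(-5032893) = -857600*(-5032893) = 4316209036800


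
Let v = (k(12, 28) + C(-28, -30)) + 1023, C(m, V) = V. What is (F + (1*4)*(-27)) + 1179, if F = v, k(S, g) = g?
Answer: 2092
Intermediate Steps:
v = 1021 (v = (28 - 30) + 1023 = -2 + 1023 = 1021)
F = 1021
(F + (1*4)*(-27)) + 1179 = (1021 + (1*4)*(-27)) + 1179 = (1021 + 4*(-27)) + 1179 = (1021 - 108) + 1179 = 913 + 1179 = 2092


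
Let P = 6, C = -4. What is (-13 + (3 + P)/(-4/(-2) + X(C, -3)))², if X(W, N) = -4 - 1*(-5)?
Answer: 100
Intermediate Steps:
X(W, N) = 1 (X(W, N) = -4 + 5 = 1)
(-13 + (3 + P)/(-4/(-2) + X(C, -3)))² = (-13 + (3 + 6)/(-4/(-2) + 1))² = (-13 + 9/(-4*(-½) + 1))² = (-13 + 9/(2 + 1))² = (-13 + 9/3)² = (-13 + 9*(⅓))² = (-13 + 3)² = (-10)² = 100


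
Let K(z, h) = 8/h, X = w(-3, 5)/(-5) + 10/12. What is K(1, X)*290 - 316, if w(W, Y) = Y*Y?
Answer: -4364/5 ≈ -872.80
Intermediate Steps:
w(W, Y) = Y**2
X = -25/6 (X = 5**2/(-5) + 10/12 = 25*(-1/5) + 10*(1/12) = -5 + 5/6 = -25/6 ≈ -4.1667)
K(1, X)*290 - 316 = (8/(-25/6))*290 - 316 = (8*(-6/25))*290 - 316 = -48/25*290 - 316 = -2784/5 - 316 = -4364/5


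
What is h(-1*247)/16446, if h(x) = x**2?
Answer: 61009/16446 ≈ 3.7097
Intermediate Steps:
h(-1*247)/16446 = (-1*247)**2/16446 = (-247)**2*(1/16446) = 61009*(1/16446) = 61009/16446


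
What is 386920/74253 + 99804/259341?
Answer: 35918322044/6418949091 ≈ 5.5957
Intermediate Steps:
386920/74253 + 99804/259341 = 386920*(1/74253) + 99804*(1/259341) = 386920/74253 + 33268/86447 = 35918322044/6418949091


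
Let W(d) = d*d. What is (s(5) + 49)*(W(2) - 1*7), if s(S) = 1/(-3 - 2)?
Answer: -732/5 ≈ -146.40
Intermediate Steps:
W(d) = d²
s(S) = -⅕ (s(S) = 1/(-5) = -⅕)
(s(5) + 49)*(W(2) - 1*7) = (-⅕ + 49)*(2² - 1*7) = 244*(4 - 7)/5 = (244/5)*(-3) = -732/5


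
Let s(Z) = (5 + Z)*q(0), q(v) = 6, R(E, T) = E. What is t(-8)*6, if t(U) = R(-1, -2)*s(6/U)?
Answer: -153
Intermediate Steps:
s(Z) = 30 + 6*Z (s(Z) = (5 + Z)*6 = 30 + 6*Z)
t(U) = -30 - 36/U (t(U) = -(30 + 6*(6/U)) = -(30 + 36/U) = -30 - 36/U)
t(-8)*6 = (-30 - 36/(-8))*6 = (-30 - 36*(-1/8))*6 = (-30 + 9/2)*6 = -51/2*6 = -153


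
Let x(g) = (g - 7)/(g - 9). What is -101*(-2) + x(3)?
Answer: 608/3 ≈ 202.67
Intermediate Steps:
x(g) = (-7 + g)/(-9 + g)
-101*(-2) + x(3) = -101*(-2) + (-7 + 3)/(-9 + 3) = 202 - 4/(-6) = 202 - ⅙*(-4) = 202 + ⅔ = 608/3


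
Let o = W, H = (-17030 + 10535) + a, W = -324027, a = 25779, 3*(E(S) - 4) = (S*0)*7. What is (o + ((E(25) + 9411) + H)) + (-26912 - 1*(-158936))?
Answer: -163304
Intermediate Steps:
E(S) = 4 (E(S) = 4 + ((S*0)*7)/3 = 4 + (0*7)/3 = 4 + (1/3)*0 = 4 + 0 = 4)
H = 19284 (H = (-17030 + 10535) + 25779 = -6495 + 25779 = 19284)
o = -324027
(o + ((E(25) + 9411) + H)) + (-26912 - 1*(-158936)) = (-324027 + ((4 + 9411) + 19284)) + (-26912 - 1*(-158936)) = (-324027 + (9415 + 19284)) + (-26912 + 158936) = (-324027 + 28699) + 132024 = -295328 + 132024 = -163304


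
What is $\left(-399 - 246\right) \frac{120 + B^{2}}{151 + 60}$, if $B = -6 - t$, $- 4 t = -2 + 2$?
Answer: $- \frac{100620}{211} \approx -476.87$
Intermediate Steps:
$t = 0$ ($t = - \frac{-2 + 2}{4} = \left(- \frac{1}{4}\right) 0 = 0$)
$B = -6$ ($B = -6 - 0 = -6 + 0 = -6$)
$\left(-399 - 246\right) \frac{120 + B^{2}}{151 + 60} = \left(-399 - 246\right) \frac{120 + \left(-6\right)^{2}}{151 + 60} = - 645 \frac{120 + 36}{211} = - 645 \cdot 156 \cdot \frac{1}{211} = \left(-645\right) \frac{156}{211} = - \frac{100620}{211}$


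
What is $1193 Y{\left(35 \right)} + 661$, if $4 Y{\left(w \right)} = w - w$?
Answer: $661$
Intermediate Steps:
$Y{\left(w \right)} = 0$ ($Y{\left(w \right)} = \frac{w - w}{4} = \frac{1}{4} \cdot 0 = 0$)
$1193 Y{\left(35 \right)} + 661 = 1193 \cdot 0 + 661 = 0 + 661 = 661$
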